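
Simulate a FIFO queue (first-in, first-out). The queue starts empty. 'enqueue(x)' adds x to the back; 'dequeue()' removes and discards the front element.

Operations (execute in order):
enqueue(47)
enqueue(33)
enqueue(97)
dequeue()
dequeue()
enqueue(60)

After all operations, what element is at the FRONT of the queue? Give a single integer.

Answer: 97

Derivation:
enqueue(47): queue = [47]
enqueue(33): queue = [47, 33]
enqueue(97): queue = [47, 33, 97]
dequeue(): queue = [33, 97]
dequeue(): queue = [97]
enqueue(60): queue = [97, 60]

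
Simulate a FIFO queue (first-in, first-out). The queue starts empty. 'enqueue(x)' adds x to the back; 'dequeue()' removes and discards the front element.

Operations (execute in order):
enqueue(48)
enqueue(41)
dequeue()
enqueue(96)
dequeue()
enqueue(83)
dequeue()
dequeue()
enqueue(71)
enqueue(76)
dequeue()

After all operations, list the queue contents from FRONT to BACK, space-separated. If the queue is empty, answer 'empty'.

enqueue(48): [48]
enqueue(41): [48, 41]
dequeue(): [41]
enqueue(96): [41, 96]
dequeue(): [96]
enqueue(83): [96, 83]
dequeue(): [83]
dequeue(): []
enqueue(71): [71]
enqueue(76): [71, 76]
dequeue(): [76]

Answer: 76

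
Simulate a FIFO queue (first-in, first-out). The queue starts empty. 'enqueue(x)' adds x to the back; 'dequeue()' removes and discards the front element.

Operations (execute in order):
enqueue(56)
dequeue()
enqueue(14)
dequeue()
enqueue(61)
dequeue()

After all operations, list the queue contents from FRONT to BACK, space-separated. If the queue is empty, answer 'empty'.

enqueue(56): [56]
dequeue(): []
enqueue(14): [14]
dequeue(): []
enqueue(61): [61]
dequeue(): []

Answer: empty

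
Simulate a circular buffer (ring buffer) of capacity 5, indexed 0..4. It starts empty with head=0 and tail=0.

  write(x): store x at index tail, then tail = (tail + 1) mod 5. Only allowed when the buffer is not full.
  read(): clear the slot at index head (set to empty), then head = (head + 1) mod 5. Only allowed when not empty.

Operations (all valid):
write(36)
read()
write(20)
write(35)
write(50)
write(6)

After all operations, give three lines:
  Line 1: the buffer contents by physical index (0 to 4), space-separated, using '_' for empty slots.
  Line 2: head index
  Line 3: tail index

Answer: _ 20 35 50 6
1
0

Derivation:
write(36): buf=[36 _ _ _ _], head=0, tail=1, size=1
read(): buf=[_ _ _ _ _], head=1, tail=1, size=0
write(20): buf=[_ 20 _ _ _], head=1, tail=2, size=1
write(35): buf=[_ 20 35 _ _], head=1, tail=3, size=2
write(50): buf=[_ 20 35 50 _], head=1, tail=4, size=3
write(6): buf=[_ 20 35 50 6], head=1, tail=0, size=4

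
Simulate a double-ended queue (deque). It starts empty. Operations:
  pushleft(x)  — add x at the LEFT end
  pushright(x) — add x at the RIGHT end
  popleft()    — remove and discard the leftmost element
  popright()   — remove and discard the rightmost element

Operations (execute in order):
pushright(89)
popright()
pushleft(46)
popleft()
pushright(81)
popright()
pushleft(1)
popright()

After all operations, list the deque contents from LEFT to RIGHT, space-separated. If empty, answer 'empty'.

Answer: empty

Derivation:
pushright(89): [89]
popright(): []
pushleft(46): [46]
popleft(): []
pushright(81): [81]
popright(): []
pushleft(1): [1]
popright(): []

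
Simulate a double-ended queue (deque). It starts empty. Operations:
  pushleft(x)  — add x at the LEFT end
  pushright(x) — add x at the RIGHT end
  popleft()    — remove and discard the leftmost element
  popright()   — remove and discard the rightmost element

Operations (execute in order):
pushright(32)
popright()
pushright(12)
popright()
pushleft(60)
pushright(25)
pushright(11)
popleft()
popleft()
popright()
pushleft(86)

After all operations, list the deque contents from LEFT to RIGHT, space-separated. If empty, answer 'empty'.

Answer: 86

Derivation:
pushright(32): [32]
popright(): []
pushright(12): [12]
popright(): []
pushleft(60): [60]
pushright(25): [60, 25]
pushright(11): [60, 25, 11]
popleft(): [25, 11]
popleft(): [11]
popright(): []
pushleft(86): [86]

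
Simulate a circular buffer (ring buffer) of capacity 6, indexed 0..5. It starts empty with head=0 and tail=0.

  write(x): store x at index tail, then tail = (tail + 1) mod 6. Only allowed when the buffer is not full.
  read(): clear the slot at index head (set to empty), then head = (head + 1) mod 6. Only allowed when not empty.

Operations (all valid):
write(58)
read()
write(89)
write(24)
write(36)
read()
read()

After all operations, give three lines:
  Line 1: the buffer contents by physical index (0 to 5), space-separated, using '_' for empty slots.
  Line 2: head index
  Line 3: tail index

write(58): buf=[58 _ _ _ _ _], head=0, tail=1, size=1
read(): buf=[_ _ _ _ _ _], head=1, tail=1, size=0
write(89): buf=[_ 89 _ _ _ _], head=1, tail=2, size=1
write(24): buf=[_ 89 24 _ _ _], head=1, tail=3, size=2
write(36): buf=[_ 89 24 36 _ _], head=1, tail=4, size=3
read(): buf=[_ _ 24 36 _ _], head=2, tail=4, size=2
read(): buf=[_ _ _ 36 _ _], head=3, tail=4, size=1

Answer: _ _ _ 36 _ _
3
4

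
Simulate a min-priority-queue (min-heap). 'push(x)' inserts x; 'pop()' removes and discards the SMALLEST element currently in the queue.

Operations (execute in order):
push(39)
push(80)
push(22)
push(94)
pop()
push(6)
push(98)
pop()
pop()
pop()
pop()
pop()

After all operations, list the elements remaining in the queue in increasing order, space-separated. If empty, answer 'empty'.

push(39): heap contents = [39]
push(80): heap contents = [39, 80]
push(22): heap contents = [22, 39, 80]
push(94): heap contents = [22, 39, 80, 94]
pop() → 22: heap contents = [39, 80, 94]
push(6): heap contents = [6, 39, 80, 94]
push(98): heap contents = [6, 39, 80, 94, 98]
pop() → 6: heap contents = [39, 80, 94, 98]
pop() → 39: heap contents = [80, 94, 98]
pop() → 80: heap contents = [94, 98]
pop() → 94: heap contents = [98]
pop() → 98: heap contents = []

Answer: empty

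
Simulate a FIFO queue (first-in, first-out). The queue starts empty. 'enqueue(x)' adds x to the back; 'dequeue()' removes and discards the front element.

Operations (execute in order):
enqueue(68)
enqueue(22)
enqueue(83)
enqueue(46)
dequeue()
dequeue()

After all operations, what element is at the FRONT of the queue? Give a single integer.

enqueue(68): queue = [68]
enqueue(22): queue = [68, 22]
enqueue(83): queue = [68, 22, 83]
enqueue(46): queue = [68, 22, 83, 46]
dequeue(): queue = [22, 83, 46]
dequeue(): queue = [83, 46]

Answer: 83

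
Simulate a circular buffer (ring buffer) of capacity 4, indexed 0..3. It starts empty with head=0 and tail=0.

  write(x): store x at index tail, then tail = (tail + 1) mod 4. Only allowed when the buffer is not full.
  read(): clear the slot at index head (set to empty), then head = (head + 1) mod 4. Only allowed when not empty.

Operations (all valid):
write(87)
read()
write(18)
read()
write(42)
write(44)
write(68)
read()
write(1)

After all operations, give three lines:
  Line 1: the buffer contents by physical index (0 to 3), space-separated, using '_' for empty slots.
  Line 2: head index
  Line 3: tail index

Answer: 68 1 _ 44
3
2

Derivation:
write(87): buf=[87 _ _ _], head=0, tail=1, size=1
read(): buf=[_ _ _ _], head=1, tail=1, size=0
write(18): buf=[_ 18 _ _], head=1, tail=2, size=1
read(): buf=[_ _ _ _], head=2, tail=2, size=0
write(42): buf=[_ _ 42 _], head=2, tail=3, size=1
write(44): buf=[_ _ 42 44], head=2, tail=0, size=2
write(68): buf=[68 _ 42 44], head=2, tail=1, size=3
read(): buf=[68 _ _ 44], head=3, tail=1, size=2
write(1): buf=[68 1 _ 44], head=3, tail=2, size=3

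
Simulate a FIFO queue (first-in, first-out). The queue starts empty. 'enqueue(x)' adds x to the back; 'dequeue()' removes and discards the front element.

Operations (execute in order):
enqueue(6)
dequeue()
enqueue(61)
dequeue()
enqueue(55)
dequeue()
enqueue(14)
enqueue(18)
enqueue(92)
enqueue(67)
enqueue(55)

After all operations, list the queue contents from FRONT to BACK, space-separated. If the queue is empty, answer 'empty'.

Answer: 14 18 92 67 55

Derivation:
enqueue(6): [6]
dequeue(): []
enqueue(61): [61]
dequeue(): []
enqueue(55): [55]
dequeue(): []
enqueue(14): [14]
enqueue(18): [14, 18]
enqueue(92): [14, 18, 92]
enqueue(67): [14, 18, 92, 67]
enqueue(55): [14, 18, 92, 67, 55]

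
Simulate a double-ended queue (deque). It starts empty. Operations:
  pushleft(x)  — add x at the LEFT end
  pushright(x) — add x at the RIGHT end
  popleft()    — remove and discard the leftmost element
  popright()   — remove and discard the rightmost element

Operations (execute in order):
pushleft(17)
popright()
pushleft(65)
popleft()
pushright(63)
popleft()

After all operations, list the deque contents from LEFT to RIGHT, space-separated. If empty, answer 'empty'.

pushleft(17): [17]
popright(): []
pushleft(65): [65]
popleft(): []
pushright(63): [63]
popleft(): []

Answer: empty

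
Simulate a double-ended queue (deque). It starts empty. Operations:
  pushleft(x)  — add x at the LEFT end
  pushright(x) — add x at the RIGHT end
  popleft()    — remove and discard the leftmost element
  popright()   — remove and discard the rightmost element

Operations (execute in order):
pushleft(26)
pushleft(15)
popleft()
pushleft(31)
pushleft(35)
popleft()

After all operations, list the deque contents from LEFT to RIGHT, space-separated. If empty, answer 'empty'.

pushleft(26): [26]
pushleft(15): [15, 26]
popleft(): [26]
pushleft(31): [31, 26]
pushleft(35): [35, 31, 26]
popleft(): [31, 26]

Answer: 31 26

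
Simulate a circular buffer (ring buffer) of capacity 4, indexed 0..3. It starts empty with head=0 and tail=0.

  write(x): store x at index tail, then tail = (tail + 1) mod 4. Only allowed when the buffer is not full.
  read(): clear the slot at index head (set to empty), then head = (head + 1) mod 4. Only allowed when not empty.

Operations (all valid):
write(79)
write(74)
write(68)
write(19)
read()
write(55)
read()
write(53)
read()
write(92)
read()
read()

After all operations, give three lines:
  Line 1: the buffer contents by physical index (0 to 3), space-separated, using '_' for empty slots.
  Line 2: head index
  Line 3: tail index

write(79): buf=[79 _ _ _], head=0, tail=1, size=1
write(74): buf=[79 74 _ _], head=0, tail=2, size=2
write(68): buf=[79 74 68 _], head=0, tail=3, size=3
write(19): buf=[79 74 68 19], head=0, tail=0, size=4
read(): buf=[_ 74 68 19], head=1, tail=0, size=3
write(55): buf=[55 74 68 19], head=1, tail=1, size=4
read(): buf=[55 _ 68 19], head=2, tail=1, size=3
write(53): buf=[55 53 68 19], head=2, tail=2, size=4
read(): buf=[55 53 _ 19], head=3, tail=2, size=3
write(92): buf=[55 53 92 19], head=3, tail=3, size=4
read(): buf=[55 53 92 _], head=0, tail=3, size=3
read(): buf=[_ 53 92 _], head=1, tail=3, size=2

Answer: _ 53 92 _
1
3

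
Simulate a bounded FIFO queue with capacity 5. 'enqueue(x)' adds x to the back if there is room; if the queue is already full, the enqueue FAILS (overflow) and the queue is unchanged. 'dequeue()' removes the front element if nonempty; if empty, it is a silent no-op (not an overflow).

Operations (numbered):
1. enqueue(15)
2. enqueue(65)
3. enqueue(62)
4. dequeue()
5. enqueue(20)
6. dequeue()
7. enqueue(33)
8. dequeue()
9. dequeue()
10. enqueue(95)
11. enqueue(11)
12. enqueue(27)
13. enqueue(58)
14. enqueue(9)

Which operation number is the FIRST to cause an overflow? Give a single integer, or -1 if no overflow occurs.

Answer: 14

Derivation:
1. enqueue(15): size=1
2. enqueue(65): size=2
3. enqueue(62): size=3
4. dequeue(): size=2
5. enqueue(20): size=3
6. dequeue(): size=2
7. enqueue(33): size=3
8. dequeue(): size=2
9. dequeue(): size=1
10. enqueue(95): size=2
11. enqueue(11): size=3
12. enqueue(27): size=4
13. enqueue(58): size=5
14. enqueue(9): size=5=cap → OVERFLOW (fail)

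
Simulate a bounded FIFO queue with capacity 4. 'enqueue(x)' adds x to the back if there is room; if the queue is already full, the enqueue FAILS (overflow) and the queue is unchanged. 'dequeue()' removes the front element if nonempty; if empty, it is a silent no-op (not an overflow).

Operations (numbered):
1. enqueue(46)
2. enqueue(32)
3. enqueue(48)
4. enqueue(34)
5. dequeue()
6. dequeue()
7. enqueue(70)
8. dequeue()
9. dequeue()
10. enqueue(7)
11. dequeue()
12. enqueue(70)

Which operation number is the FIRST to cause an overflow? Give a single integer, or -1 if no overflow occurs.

1. enqueue(46): size=1
2. enqueue(32): size=2
3. enqueue(48): size=3
4. enqueue(34): size=4
5. dequeue(): size=3
6. dequeue(): size=2
7. enqueue(70): size=3
8. dequeue(): size=2
9. dequeue(): size=1
10. enqueue(7): size=2
11. dequeue(): size=1
12. enqueue(70): size=2

Answer: -1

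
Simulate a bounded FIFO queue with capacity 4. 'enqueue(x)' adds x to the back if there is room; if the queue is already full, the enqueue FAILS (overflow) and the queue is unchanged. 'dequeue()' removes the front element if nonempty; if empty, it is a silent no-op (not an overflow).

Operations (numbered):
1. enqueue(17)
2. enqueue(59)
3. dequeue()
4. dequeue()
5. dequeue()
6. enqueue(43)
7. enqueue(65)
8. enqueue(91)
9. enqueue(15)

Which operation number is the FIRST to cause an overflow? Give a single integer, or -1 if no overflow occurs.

Answer: -1

Derivation:
1. enqueue(17): size=1
2. enqueue(59): size=2
3. dequeue(): size=1
4. dequeue(): size=0
5. dequeue(): empty, no-op, size=0
6. enqueue(43): size=1
7. enqueue(65): size=2
8. enqueue(91): size=3
9. enqueue(15): size=4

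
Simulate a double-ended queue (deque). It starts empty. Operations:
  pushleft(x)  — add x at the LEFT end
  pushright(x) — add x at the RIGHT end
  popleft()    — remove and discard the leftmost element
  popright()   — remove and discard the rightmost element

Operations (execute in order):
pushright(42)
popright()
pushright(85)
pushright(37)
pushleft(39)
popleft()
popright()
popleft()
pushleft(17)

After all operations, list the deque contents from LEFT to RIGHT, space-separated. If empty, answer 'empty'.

Answer: 17

Derivation:
pushright(42): [42]
popright(): []
pushright(85): [85]
pushright(37): [85, 37]
pushleft(39): [39, 85, 37]
popleft(): [85, 37]
popright(): [85]
popleft(): []
pushleft(17): [17]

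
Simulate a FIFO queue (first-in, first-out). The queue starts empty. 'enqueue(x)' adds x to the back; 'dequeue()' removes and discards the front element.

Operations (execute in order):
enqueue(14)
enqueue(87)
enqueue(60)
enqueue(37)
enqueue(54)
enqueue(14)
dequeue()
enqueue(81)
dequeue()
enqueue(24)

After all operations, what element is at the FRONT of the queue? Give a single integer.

Answer: 60

Derivation:
enqueue(14): queue = [14]
enqueue(87): queue = [14, 87]
enqueue(60): queue = [14, 87, 60]
enqueue(37): queue = [14, 87, 60, 37]
enqueue(54): queue = [14, 87, 60, 37, 54]
enqueue(14): queue = [14, 87, 60, 37, 54, 14]
dequeue(): queue = [87, 60, 37, 54, 14]
enqueue(81): queue = [87, 60, 37, 54, 14, 81]
dequeue(): queue = [60, 37, 54, 14, 81]
enqueue(24): queue = [60, 37, 54, 14, 81, 24]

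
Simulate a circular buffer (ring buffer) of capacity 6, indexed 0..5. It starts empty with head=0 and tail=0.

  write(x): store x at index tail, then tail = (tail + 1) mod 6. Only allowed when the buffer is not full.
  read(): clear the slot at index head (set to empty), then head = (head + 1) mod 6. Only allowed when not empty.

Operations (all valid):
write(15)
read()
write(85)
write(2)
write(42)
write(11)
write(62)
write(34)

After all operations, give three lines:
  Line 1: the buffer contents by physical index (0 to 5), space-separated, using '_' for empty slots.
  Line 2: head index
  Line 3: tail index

write(15): buf=[15 _ _ _ _ _], head=0, tail=1, size=1
read(): buf=[_ _ _ _ _ _], head=1, tail=1, size=0
write(85): buf=[_ 85 _ _ _ _], head=1, tail=2, size=1
write(2): buf=[_ 85 2 _ _ _], head=1, tail=3, size=2
write(42): buf=[_ 85 2 42 _ _], head=1, tail=4, size=3
write(11): buf=[_ 85 2 42 11 _], head=1, tail=5, size=4
write(62): buf=[_ 85 2 42 11 62], head=1, tail=0, size=5
write(34): buf=[34 85 2 42 11 62], head=1, tail=1, size=6

Answer: 34 85 2 42 11 62
1
1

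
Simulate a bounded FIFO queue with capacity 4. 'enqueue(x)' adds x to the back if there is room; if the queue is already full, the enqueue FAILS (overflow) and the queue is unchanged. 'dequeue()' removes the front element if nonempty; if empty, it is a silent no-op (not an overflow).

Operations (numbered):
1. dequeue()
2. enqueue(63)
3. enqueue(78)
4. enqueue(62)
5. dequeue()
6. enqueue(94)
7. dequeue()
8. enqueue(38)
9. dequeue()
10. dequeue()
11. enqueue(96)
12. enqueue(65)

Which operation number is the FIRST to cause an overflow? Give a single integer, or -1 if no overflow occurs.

Answer: -1

Derivation:
1. dequeue(): empty, no-op, size=0
2. enqueue(63): size=1
3. enqueue(78): size=2
4. enqueue(62): size=3
5. dequeue(): size=2
6. enqueue(94): size=3
7. dequeue(): size=2
8. enqueue(38): size=3
9. dequeue(): size=2
10. dequeue(): size=1
11. enqueue(96): size=2
12. enqueue(65): size=3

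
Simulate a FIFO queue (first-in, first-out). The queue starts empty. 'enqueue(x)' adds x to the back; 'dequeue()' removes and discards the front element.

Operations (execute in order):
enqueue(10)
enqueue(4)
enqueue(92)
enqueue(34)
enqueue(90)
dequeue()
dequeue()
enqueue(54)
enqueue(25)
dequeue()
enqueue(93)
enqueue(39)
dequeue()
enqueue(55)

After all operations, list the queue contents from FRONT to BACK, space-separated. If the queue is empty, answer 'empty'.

Answer: 90 54 25 93 39 55

Derivation:
enqueue(10): [10]
enqueue(4): [10, 4]
enqueue(92): [10, 4, 92]
enqueue(34): [10, 4, 92, 34]
enqueue(90): [10, 4, 92, 34, 90]
dequeue(): [4, 92, 34, 90]
dequeue(): [92, 34, 90]
enqueue(54): [92, 34, 90, 54]
enqueue(25): [92, 34, 90, 54, 25]
dequeue(): [34, 90, 54, 25]
enqueue(93): [34, 90, 54, 25, 93]
enqueue(39): [34, 90, 54, 25, 93, 39]
dequeue(): [90, 54, 25, 93, 39]
enqueue(55): [90, 54, 25, 93, 39, 55]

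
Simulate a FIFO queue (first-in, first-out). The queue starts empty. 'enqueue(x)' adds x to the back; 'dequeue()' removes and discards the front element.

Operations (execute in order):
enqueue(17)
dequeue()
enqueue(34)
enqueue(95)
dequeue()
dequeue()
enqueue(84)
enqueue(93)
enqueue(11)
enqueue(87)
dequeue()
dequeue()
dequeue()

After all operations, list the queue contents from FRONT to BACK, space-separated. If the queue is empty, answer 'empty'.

Answer: 87

Derivation:
enqueue(17): [17]
dequeue(): []
enqueue(34): [34]
enqueue(95): [34, 95]
dequeue(): [95]
dequeue(): []
enqueue(84): [84]
enqueue(93): [84, 93]
enqueue(11): [84, 93, 11]
enqueue(87): [84, 93, 11, 87]
dequeue(): [93, 11, 87]
dequeue(): [11, 87]
dequeue(): [87]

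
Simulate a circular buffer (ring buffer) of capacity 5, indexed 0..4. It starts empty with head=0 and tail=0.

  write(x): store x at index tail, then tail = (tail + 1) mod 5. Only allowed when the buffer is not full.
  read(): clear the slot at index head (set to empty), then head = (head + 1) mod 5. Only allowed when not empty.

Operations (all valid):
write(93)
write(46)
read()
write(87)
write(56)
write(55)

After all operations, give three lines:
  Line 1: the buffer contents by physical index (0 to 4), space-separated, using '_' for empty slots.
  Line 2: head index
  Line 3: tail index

write(93): buf=[93 _ _ _ _], head=0, tail=1, size=1
write(46): buf=[93 46 _ _ _], head=0, tail=2, size=2
read(): buf=[_ 46 _ _ _], head=1, tail=2, size=1
write(87): buf=[_ 46 87 _ _], head=1, tail=3, size=2
write(56): buf=[_ 46 87 56 _], head=1, tail=4, size=3
write(55): buf=[_ 46 87 56 55], head=1, tail=0, size=4

Answer: _ 46 87 56 55
1
0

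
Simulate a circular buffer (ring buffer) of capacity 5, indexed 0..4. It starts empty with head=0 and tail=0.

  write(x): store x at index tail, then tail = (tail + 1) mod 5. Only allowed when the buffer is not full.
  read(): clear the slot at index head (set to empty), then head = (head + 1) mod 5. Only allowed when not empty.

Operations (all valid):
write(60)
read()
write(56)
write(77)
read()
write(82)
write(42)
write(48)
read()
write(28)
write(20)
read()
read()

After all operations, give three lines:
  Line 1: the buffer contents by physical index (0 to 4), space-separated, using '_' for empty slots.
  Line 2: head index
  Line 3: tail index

write(60): buf=[60 _ _ _ _], head=0, tail=1, size=1
read(): buf=[_ _ _ _ _], head=1, tail=1, size=0
write(56): buf=[_ 56 _ _ _], head=1, tail=2, size=1
write(77): buf=[_ 56 77 _ _], head=1, tail=3, size=2
read(): buf=[_ _ 77 _ _], head=2, tail=3, size=1
write(82): buf=[_ _ 77 82 _], head=2, tail=4, size=2
write(42): buf=[_ _ 77 82 42], head=2, tail=0, size=3
write(48): buf=[48 _ 77 82 42], head=2, tail=1, size=4
read(): buf=[48 _ _ 82 42], head=3, tail=1, size=3
write(28): buf=[48 28 _ 82 42], head=3, tail=2, size=4
write(20): buf=[48 28 20 82 42], head=3, tail=3, size=5
read(): buf=[48 28 20 _ 42], head=4, tail=3, size=4
read(): buf=[48 28 20 _ _], head=0, tail=3, size=3

Answer: 48 28 20 _ _
0
3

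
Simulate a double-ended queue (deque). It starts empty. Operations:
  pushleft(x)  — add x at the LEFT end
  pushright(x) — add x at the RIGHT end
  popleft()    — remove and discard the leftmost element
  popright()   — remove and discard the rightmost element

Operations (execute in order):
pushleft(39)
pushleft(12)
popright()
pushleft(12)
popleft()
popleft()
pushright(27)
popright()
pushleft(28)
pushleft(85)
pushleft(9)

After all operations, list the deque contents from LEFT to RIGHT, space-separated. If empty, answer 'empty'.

pushleft(39): [39]
pushleft(12): [12, 39]
popright(): [12]
pushleft(12): [12, 12]
popleft(): [12]
popleft(): []
pushright(27): [27]
popright(): []
pushleft(28): [28]
pushleft(85): [85, 28]
pushleft(9): [9, 85, 28]

Answer: 9 85 28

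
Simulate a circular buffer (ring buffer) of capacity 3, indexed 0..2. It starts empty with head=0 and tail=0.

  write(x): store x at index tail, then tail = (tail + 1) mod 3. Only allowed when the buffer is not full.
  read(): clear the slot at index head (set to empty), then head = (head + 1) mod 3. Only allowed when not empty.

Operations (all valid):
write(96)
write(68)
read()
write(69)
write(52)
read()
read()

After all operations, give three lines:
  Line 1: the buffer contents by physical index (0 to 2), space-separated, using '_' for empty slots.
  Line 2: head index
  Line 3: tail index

Answer: 52 _ _
0
1

Derivation:
write(96): buf=[96 _ _], head=0, tail=1, size=1
write(68): buf=[96 68 _], head=0, tail=2, size=2
read(): buf=[_ 68 _], head=1, tail=2, size=1
write(69): buf=[_ 68 69], head=1, tail=0, size=2
write(52): buf=[52 68 69], head=1, tail=1, size=3
read(): buf=[52 _ 69], head=2, tail=1, size=2
read(): buf=[52 _ _], head=0, tail=1, size=1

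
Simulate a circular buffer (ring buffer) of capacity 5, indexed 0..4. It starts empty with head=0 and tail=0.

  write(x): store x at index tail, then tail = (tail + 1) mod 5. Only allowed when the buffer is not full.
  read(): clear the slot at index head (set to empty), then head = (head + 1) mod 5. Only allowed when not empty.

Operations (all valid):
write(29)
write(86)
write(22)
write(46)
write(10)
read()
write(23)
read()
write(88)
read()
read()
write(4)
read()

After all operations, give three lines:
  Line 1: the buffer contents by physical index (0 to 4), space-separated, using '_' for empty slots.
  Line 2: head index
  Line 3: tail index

write(29): buf=[29 _ _ _ _], head=0, tail=1, size=1
write(86): buf=[29 86 _ _ _], head=0, tail=2, size=2
write(22): buf=[29 86 22 _ _], head=0, tail=3, size=3
write(46): buf=[29 86 22 46 _], head=0, tail=4, size=4
write(10): buf=[29 86 22 46 10], head=0, tail=0, size=5
read(): buf=[_ 86 22 46 10], head=1, tail=0, size=4
write(23): buf=[23 86 22 46 10], head=1, tail=1, size=5
read(): buf=[23 _ 22 46 10], head=2, tail=1, size=4
write(88): buf=[23 88 22 46 10], head=2, tail=2, size=5
read(): buf=[23 88 _ 46 10], head=3, tail=2, size=4
read(): buf=[23 88 _ _ 10], head=4, tail=2, size=3
write(4): buf=[23 88 4 _ 10], head=4, tail=3, size=4
read(): buf=[23 88 4 _ _], head=0, tail=3, size=3

Answer: 23 88 4 _ _
0
3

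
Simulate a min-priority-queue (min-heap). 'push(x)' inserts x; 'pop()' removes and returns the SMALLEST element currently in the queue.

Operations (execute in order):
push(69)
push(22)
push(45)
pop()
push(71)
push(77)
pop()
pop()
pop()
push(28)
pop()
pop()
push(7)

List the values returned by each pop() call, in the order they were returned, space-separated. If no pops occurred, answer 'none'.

Answer: 22 45 69 71 28 77

Derivation:
push(69): heap contents = [69]
push(22): heap contents = [22, 69]
push(45): heap contents = [22, 45, 69]
pop() → 22: heap contents = [45, 69]
push(71): heap contents = [45, 69, 71]
push(77): heap contents = [45, 69, 71, 77]
pop() → 45: heap contents = [69, 71, 77]
pop() → 69: heap contents = [71, 77]
pop() → 71: heap contents = [77]
push(28): heap contents = [28, 77]
pop() → 28: heap contents = [77]
pop() → 77: heap contents = []
push(7): heap contents = [7]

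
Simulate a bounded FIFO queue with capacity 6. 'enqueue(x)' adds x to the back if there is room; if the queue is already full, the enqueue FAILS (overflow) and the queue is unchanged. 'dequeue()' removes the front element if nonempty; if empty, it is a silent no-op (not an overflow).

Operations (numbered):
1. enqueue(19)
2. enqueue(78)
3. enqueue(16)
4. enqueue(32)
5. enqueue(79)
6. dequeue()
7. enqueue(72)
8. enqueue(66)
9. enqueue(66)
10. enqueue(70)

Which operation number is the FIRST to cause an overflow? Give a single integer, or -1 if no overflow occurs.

1. enqueue(19): size=1
2. enqueue(78): size=2
3. enqueue(16): size=3
4. enqueue(32): size=4
5. enqueue(79): size=5
6. dequeue(): size=4
7. enqueue(72): size=5
8. enqueue(66): size=6
9. enqueue(66): size=6=cap → OVERFLOW (fail)
10. enqueue(70): size=6=cap → OVERFLOW (fail)

Answer: 9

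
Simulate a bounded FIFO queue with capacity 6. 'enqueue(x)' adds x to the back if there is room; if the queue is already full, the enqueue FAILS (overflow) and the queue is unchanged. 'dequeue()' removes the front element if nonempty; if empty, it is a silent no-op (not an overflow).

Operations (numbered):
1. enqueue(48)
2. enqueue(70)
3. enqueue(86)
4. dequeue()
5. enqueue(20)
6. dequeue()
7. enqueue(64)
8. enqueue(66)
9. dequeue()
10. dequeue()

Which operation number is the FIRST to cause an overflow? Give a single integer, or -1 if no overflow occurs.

Answer: -1

Derivation:
1. enqueue(48): size=1
2. enqueue(70): size=2
3. enqueue(86): size=3
4. dequeue(): size=2
5. enqueue(20): size=3
6. dequeue(): size=2
7. enqueue(64): size=3
8. enqueue(66): size=4
9. dequeue(): size=3
10. dequeue(): size=2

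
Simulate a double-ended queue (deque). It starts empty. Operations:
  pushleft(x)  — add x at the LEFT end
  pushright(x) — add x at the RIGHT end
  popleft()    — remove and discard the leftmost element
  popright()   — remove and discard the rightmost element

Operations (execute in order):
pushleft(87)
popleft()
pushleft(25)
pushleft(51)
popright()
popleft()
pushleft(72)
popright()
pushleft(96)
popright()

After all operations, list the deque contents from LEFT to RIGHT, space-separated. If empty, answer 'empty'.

pushleft(87): [87]
popleft(): []
pushleft(25): [25]
pushleft(51): [51, 25]
popright(): [51]
popleft(): []
pushleft(72): [72]
popright(): []
pushleft(96): [96]
popright(): []

Answer: empty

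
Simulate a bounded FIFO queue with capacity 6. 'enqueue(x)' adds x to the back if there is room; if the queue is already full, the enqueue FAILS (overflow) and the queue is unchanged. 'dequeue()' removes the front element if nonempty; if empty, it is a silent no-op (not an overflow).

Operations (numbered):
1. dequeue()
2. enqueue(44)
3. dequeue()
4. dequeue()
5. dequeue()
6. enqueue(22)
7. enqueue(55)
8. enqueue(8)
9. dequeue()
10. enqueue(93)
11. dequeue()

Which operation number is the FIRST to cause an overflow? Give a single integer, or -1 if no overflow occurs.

1. dequeue(): empty, no-op, size=0
2. enqueue(44): size=1
3. dequeue(): size=0
4. dequeue(): empty, no-op, size=0
5. dequeue(): empty, no-op, size=0
6. enqueue(22): size=1
7. enqueue(55): size=2
8. enqueue(8): size=3
9. dequeue(): size=2
10. enqueue(93): size=3
11. dequeue(): size=2

Answer: -1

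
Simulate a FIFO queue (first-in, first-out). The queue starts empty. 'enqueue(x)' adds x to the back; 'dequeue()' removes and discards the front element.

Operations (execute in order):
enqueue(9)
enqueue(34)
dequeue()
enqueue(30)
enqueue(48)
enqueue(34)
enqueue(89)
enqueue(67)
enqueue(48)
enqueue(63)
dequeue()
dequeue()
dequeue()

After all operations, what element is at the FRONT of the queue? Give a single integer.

Answer: 34

Derivation:
enqueue(9): queue = [9]
enqueue(34): queue = [9, 34]
dequeue(): queue = [34]
enqueue(30): queue = [34, 30]
enqueue(48): queue = [34, 30, 48]
enqueue(34): queue = [34, 30, 48, 34]
enqueue(89): queue = [34, 30, 48, 34, 89]
enqueue(67): queue = [34, 30, 48, 34, 89, 67]
enqueue(48): queue = [34, 30, 48, 34, 89, 67, 48]
enqueue(63): queue = [34, 30, 48, 34, 89, 67, 48, 63]
dequeue(): queue = [30, 48, 34, 89, 67, 48, 63]
dequeue(): queue = [48, 34, 89, 67, 48, 63]
dequeue(): queue = [34, 89, 67, 48, 63]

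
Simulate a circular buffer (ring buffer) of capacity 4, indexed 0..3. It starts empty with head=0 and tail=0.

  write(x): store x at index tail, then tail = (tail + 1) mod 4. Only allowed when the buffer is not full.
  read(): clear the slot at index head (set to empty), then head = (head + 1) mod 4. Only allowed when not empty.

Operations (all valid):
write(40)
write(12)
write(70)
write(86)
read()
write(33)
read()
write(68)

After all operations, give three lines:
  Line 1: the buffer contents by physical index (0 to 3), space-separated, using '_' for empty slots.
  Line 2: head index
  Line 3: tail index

Answer: 33 68 70 86
2
2

Derivation:
write(40): buf=[40 _ _ _], head=0, tail=1, size=1
write(12): buf=[40 12 _ _], head=0, tail=2, size=2
write(70): buf=[40 12 70 _], head=0, tail=3, size=3
write(86): buf=[40 12 70 86], head=0, tail=0, size=4
read(): buf=[_ 12 70 86], head=1, tail=0, size=3
write(33): buf=[33 12 70 86], head=1, tail=1, size=4
read(): buf=[33 _ 70 86], head=2, tail=1, size=3
write(68): buf=[33 68 70 86], head=2, tail=2, size=4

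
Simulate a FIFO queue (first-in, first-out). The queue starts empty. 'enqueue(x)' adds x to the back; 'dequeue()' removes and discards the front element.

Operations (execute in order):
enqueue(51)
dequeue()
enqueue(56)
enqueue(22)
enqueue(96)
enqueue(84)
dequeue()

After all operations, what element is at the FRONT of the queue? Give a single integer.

enqueue(51): queue = [51]
dequeue(): queue = []
enqueue(56): queue = [56]
enqueue(22): queue = [56, 22]
enqueue(96): queue = [56, 22, 96]
enqueue(84): queue = [56, 22, 96, 84]
dequeue(): queue = [22, 96, 84]

Answer: 22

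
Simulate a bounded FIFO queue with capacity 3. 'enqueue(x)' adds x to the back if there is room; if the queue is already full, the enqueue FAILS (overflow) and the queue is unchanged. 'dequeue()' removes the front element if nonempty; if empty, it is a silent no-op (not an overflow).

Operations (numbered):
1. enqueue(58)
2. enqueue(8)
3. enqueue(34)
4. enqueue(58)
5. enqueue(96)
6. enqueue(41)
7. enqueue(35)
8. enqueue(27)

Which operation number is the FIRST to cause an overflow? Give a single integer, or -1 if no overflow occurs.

1. enqueue(58): size=1
2. enqueue(8): size=2
3. enqueue(34): size=3
4. enqueue(58): size=3=cap → OVERFLOW (fail)
5. enqueue(96): size=3=cap → OVERFLOW (fail)
6. enqueue(41): size=3=cap → OVERFLOW (fail)
7. enqueue(35): size=3=cap → OVERFLOW (fail)
8. enqueue(27): size=3=cap → OVERFLOW (fail)

Answer: 4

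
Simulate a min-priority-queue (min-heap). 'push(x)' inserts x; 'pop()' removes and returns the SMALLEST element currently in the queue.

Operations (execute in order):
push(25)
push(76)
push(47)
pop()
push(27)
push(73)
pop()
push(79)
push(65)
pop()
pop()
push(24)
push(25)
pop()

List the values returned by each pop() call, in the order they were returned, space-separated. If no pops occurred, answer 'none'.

Answer: 25 27 47 65 24

Derivation:
push(25): heap contents = [25]
push(76): heap contents = [25, 76]
push(47): heap contents = [25, 47, 76]
pop() → 25: heap contents = [47, 76]
push(27): heap contents = [27, 47, 76]
push(73): heap contents = [27, 47, 73, 76]
pop() → 27: heap contents = [47, 73, 76]
push(79): heap contents = [47, 73, 76, 79]
push(65): heap contents = [47, 65, 73, 76, 79]
pop() → 47: heap contents = [65, 73, 76, 79]
pop() → 65: heap contents = [73, 76, 79]
push(24): heap contents = [24, 73, 76, 79]
push(25): heap contents = [24, 25, 73, 76, 79]
pop() → 24: heap contents = [25, 73, 76, 79]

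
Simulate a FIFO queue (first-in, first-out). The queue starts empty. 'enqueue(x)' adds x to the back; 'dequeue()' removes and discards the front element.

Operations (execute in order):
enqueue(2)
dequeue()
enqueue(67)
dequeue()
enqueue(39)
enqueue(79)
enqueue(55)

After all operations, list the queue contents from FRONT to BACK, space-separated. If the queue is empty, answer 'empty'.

enqueue(2): [2]
dequeue(): []
enqueue(67): [67]
dequeue(): []
enqueue(39): [39]
enqueue(79): [39, 79]
enqueue(55): [39, 79, 55]

Answer: 39 79 55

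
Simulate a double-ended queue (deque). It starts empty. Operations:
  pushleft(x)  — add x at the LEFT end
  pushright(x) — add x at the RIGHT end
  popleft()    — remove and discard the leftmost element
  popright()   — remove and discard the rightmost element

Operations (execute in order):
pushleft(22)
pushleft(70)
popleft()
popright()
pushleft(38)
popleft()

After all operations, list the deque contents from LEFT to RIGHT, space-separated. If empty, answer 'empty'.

pushleft(22): [22]
pushleft(70): [70, 22]
popleft(): [22]
popright(): []
pushleft(38): [38]
popleft(): []

Answer: empty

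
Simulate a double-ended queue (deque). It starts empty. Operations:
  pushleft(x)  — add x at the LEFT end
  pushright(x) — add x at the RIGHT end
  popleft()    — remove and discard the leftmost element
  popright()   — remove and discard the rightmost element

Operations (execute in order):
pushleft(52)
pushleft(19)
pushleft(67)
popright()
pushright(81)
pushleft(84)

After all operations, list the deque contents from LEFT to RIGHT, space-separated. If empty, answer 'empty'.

pushleft(52): [52]
pushleft(19): [19, 52]
pushleft(67): [67, 19, 52]
popright(): [67, 19]
pushright(81): [67, 19, 81]
pushleft(84): [84, 67, 19, 81]

Answer: 84 67 19 81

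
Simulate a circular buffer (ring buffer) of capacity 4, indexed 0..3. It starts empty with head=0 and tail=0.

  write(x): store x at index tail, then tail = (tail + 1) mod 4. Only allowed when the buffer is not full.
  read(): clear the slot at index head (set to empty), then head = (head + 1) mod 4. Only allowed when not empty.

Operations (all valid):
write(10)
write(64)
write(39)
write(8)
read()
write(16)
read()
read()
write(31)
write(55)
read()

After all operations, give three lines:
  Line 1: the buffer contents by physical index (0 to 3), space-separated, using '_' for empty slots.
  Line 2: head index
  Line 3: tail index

Answer: 16 31 55 _
0
3

Derivation:
write(10): buf=[10 _ _ _], head=0, tail=1, size=1
write(64): buf=[10 64 _ _], head=0, tail=2, size=2
write(39): buf=[10 64 39 _], head=0, tail=3, size=3
write(8): buf=[10 64 39 8], head=0, tail=0, size=4
read(): buf=[_ 64 39 8], head=1, tail=0, size=3
write(16): buf=[16 64 39 8], head=1, tail=1, size=4
read(): buf=[16 _ 39 8], head=2, tail=1, size=3
read(): buf=[16 _ _ 8], head=3, tail=1, size=2
write(31): buf=[16 31 _ 8], head=3, tail=2, size=3
write(55): buf=[16 31 55 8], head=3, tail=3, size=4
read(): buf=[16 31 55 _], head=0, tail=3, size=3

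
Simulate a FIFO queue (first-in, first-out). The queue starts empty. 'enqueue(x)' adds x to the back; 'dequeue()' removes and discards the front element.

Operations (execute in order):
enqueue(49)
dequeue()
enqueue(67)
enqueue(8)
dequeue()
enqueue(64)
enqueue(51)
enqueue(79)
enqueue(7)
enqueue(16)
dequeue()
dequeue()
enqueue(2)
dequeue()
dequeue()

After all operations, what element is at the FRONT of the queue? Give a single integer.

Answer: 7

Derivation:
enqueue(49): queue = [49]
dequeue(): queue = []
enqueue(67): queue = [67]
enqueue(8): queue = [67, 8]
dequeue(): queue = [8]
enqueue(64): queue = [8, 64]
enqueue(51): queue = [8, 64, 51]
enqueue(79): queue = [8, 64, 51, 79]
enqueue(7): queue = [8, 64, 51, 79, 7]
enqueue(16): queue = [8, 64, 51, 79, 7, 16]
dequeue(): queue = [64, 51, 79, 7, 16]
dequeue(): queue = [51, 79, 7, 16]
enqueue(2): queue = [51, 79, 7, 16, 2]
dequeue(): queue = [79, 7, 16, 2]
dequeue(): queue = [7, 16, 2]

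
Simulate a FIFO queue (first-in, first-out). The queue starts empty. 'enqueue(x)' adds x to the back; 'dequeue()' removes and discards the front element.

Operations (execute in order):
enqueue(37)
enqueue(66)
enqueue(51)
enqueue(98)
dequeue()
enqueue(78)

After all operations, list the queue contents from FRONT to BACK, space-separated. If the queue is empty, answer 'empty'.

Answer: 66 51 98 78

Derivation:
enqueue(37): [37]
enqueue(66): [37, 66]
enqueue(51): [37, 66, 51]
enqueue(98): [37, 66, 51, 98]
dequeue(): [66, 51, 98]
enqueue(78): [66, 51, 98, 78]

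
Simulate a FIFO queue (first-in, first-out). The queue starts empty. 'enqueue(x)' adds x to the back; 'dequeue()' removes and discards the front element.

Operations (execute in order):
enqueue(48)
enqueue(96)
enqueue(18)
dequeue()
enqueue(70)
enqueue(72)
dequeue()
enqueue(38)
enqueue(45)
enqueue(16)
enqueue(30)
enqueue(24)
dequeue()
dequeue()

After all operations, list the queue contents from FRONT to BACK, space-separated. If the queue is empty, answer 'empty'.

enqueue(48): [48]
enqueue(96): [48, 96]
enqueue(18): [48, 96, 18]
dequeue(): [96, 18]
enqueue(70): [96, 18, 70]
enqueue(72): [96, 18, 70, 72]
dequeue(): [18, 70, 72]
enqueue(38): [18, 70, 72, 38]
enqueue(45): [18, 70, 72, 38, 45]
enqueue(16): [18, 70, 72, 38, 45, 16]
enqueue(30): [18, 70, 72, 38, 45, 16, 30]
enqueue(24): [18, 70, 72, 38, 45, 16, 30, 24]
dequeue(): [70, 72, 38, 45, 16, 30, 24]
dequeue(): [72, 38, 45, 16, 30, 24]

Answer: 72 38 45 16 30 24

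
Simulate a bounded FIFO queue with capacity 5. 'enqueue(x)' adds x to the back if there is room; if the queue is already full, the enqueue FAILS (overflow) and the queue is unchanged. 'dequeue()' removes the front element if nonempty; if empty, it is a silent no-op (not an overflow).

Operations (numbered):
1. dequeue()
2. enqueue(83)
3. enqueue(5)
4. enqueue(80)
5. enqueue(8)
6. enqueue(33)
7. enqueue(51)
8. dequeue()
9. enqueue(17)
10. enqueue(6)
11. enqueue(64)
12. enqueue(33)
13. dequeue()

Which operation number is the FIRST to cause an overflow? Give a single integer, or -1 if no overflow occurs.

Answer: 7

Derivation:
1. dequeue(): empty, no-op, size=0
2. enqueue(83): size=1
3. enqueue(5): size=2
4. enqueue(80): size=3
5. enqueue(8): size=4
6. enqueue(33): size=5
7. enqueue(51): size=5=cap → OVERFLOW (fail)
8. dequeue(): size=4
9. enqueue(17): size=5
10. enqueue(6): size=5=cap → OVERFLOW (fail)
11. enqueue(64): size=5=cap → OVERFLOW (fail)
12. enqueue(33): size=5=cap → OVERFLOW (fail)
13. dequeue(): size=4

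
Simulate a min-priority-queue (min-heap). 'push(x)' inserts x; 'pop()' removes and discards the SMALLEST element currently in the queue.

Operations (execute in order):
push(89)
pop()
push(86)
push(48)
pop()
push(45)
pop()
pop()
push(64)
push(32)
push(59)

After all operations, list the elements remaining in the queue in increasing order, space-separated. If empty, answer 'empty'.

push(89): heap contents = [89]
pop() → 89: heap contents = []
push(86): heap contents = [86]
push(48): heap contents = [48, 86]
pop() → 48: heap contents = [86]
push(45): heap contents = [45, 86]
pop() → 45: heap contents = [86]
pop() → 86: heap contents = []
push(64): heap contents = [64]
push(32): heap contents = [32, 64]
push(59): heap contents = [32, 59, 64]

Answer: 32 59 64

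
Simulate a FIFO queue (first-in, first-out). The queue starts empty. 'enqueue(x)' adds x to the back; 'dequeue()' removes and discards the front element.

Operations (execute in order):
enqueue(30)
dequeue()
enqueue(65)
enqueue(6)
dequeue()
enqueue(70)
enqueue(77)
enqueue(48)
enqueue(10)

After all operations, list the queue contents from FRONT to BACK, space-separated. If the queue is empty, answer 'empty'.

Answer: 6 70 77 48 10

Derivation:
enqueue(30): [30]
dequeue(): []
enqueue(65): [65]
enqueue(6): [65, 6]
dequeue(): [6]
enqueue(70): [6, 70]
enqueue(77): [6, 70, 77]
enqueue(48): [6, 70, 77, 48]
enqueue(10): [6, 70, 77, 48, 10]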